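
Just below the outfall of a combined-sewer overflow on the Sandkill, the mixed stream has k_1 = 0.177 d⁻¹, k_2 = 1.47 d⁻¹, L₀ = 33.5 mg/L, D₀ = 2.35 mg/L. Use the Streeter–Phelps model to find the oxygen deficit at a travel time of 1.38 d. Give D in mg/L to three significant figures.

k_1 L₀/(k_2−k_1) = 0.177×33.5/(1.47−0.177) = 5.929/1.293 = 4.586 mg/L.
e^(−k_1 t) = e^(−0.177×1.380) = 0.7833; e^(−k_2 t) = e^(−1.47×1.380) = 0.1315.
D = 4.586 × (0.7833 − 0.1315) + 2.35 × 0.1315 = 2.989 + 0.3091 = 3.298 mg/L.

D ≈ 3.30 mg/L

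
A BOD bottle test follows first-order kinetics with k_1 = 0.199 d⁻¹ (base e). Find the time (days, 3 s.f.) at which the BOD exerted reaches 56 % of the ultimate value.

t ≈ 4.13 d

y/L₀ = 1 − e^(−k_1 t) = 0.56 ⇒ e^(−k_1 t) = 0.440
t = −ln(0.440) / 0.199 = 0.8210 / 0.199 = 4.126 d.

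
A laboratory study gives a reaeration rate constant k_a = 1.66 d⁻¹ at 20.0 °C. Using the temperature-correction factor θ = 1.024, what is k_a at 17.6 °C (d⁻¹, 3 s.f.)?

k_a ≈ 1.57 d⁻¹

k_a(T₂) = k_a(T₁) · θ^(T₂−T₁) = 1.66 × 1.024^(17.6−20.0)
= 1.66 × 1.024^-2.40 = 1.66 × 0.9447 = 1.568 d⁻¹.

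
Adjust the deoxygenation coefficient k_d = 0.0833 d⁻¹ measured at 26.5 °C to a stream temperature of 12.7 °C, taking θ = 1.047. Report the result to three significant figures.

k_d ≈ 0.0442 d⁻¹

k_d(T₂) = k_d(T₁) · θ^(T₂−T₁) = 0.0833 × 1.047^(12.7−26.5)
= 0.0833 × 1.047^-13.8 = 0.0833 × 0.5306 = 0.04420 d⁻¹.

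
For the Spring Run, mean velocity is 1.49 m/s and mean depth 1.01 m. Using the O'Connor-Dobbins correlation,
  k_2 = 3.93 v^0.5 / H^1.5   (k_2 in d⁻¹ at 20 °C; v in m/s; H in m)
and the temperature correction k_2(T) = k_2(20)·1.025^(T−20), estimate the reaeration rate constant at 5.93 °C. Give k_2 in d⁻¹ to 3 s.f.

k_2 ≈ 3.34 d⁻¹

k_2(20) = 3.93 × 1.49^0.5 / 1.01^1.5 = 3.93 × 1.221 / 1.015 = 4.726 d⁻¹.
k_2(5.93) = 4.726 × 1.025^(5.93−20) = 4.726 × 0.7065 = 3.339 d⁻¹.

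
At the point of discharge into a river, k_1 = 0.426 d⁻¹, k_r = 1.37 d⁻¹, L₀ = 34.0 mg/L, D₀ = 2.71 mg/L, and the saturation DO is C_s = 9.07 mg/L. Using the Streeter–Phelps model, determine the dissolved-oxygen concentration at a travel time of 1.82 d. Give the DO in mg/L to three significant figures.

DO ≈ 3.05 mg/L

k_1 L₀/(k_r−k_1) = 0.426×34.0/(1.37−0.426) = 14.48/0.9440 = 15.34 mg/L.
e^(−k_1 t) = e^(−0.426×1.820) = 0.4606; e^(−k_r t) = e^(−1.37×1.820) = 0.08263.
D = 15.34 × (0.4606 − 0.08263) + 2.71 × 0.08263 = 5.799 + 0.2239 = 6.023 mg/L.
DO = C_s − D = 9.07 − 6.023 = 3.047 mg/L.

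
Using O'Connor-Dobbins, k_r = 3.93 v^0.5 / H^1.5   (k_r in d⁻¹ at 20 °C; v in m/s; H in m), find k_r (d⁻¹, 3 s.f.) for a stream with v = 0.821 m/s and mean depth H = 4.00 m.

k_r ≈ 0.445 d⁻¹

k_r = 3.93 × 0.821^0.5 / 4.00^1.5 = 3.93 × 0.9061 / 8.000 = 0.4451 d⁻¹.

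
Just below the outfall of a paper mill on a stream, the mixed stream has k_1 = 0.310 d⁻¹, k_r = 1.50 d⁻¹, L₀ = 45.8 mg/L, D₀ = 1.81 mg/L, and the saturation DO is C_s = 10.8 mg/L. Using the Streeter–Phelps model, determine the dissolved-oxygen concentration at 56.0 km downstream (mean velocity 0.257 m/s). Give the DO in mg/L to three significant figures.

DO ≈ 5.57 mg/L

Travel time t = x/v = 56.0 km / (0.257 m/s) = 56000 m / 0.257 m/s = 217900 s = 2.522 d.
k_1 L₀/(k_r−k_1) = 0.310×45.8/(1.50−0.310) = 14.20/1.190 = 11.93 mg/L.
e^(−k_1 t) = e^(−0.310×2.522) = 0.4576; e^(−k_r t) = e^(−1.50×2.522) = 0.02276.
D = 11.93 × (0.4576 − 0.02276) + 1.81 × 0.02276 = 5.188 + 0.04119 = 5.229 mg/L.
DO = C_s − D = 10.8 − 5.229 = 5.571 mg/L.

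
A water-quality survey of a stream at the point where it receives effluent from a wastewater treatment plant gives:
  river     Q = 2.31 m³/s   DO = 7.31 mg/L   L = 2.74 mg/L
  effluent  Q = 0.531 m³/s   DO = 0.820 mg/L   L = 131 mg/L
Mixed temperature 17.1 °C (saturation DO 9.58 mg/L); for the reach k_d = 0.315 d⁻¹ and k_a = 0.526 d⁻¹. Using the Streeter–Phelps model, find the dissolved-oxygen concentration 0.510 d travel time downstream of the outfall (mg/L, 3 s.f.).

DO ≈ 3.45 mg/L

Mixed DO = (2.31×7.31 + 0.531×0.820)/(2.31+0.531) = 17.32/2.841 = 6.097 mg/L.
Mixed L₀ = (2.31×2.74 + 0.531×131)/(2.841) = 75.89/2.841 = 26.71 mg/L.
Initial deficit D₀ = C_s − DO₀ = 9.58 − 6.097 = 3.483 mg/L.
D(0.510) = [0.315×26.71/(0.526−0.315)](e^(−0.315×0.510) − e^(−0.526×0.510)) + 3.483 e^(−0.526×0.510)
= 39.88 × (0.8516 − 0.7647) + 3.483 × 0.7647 = 6.128 mg/L.
DO = 9.58 − 6.128 = 3.452 mg/L.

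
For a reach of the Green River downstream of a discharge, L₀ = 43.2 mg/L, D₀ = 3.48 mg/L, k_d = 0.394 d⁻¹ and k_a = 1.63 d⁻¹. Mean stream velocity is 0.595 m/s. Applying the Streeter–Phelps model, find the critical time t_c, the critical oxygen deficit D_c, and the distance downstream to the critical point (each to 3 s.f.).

At the critical point dD/dt = 0, so k_d L₀ e^(−k_d t) = k_a D. Substituting D(t) from the Streeter–Phelps equation and solving for t gives
t_c = ln[(k_a/k_d)(1 − D₀(k_a−k_d)/(k_d L₀))] / (k_a−k_d).
Here k_a−k_d = 1.236 d⁻¹ and 1 − D₀(k_a−k_d)/(k_d L₀) = 1 − 3.48×1.236/(0.394×43.2) = 0.7473, so
t_c = ln(4.137 × 0.7473) / 1.236 = 1.129 / 1.236 = 0.9132 d.
D_c = (k_d/k_a) L₀ e^(−k_d t_c) = (0.394/1.63) × 43.2 × e^(−0.394×0.9132) = 0.2417 × 43.2 × 0.6978 = 7.287 mg/L.
x_c = v t_c = 0.595 m/s × 0.9132 d × 86400 s/d = 46940 m ≈ 46.9 km.

t_c ≈ 0.913 d; D_c ≈ 7.29 mg/L; x_c ≈ 46.9 km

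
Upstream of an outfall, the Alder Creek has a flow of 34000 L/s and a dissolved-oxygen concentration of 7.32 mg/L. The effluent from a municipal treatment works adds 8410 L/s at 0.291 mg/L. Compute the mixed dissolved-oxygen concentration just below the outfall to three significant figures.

Flow-weighted mixing: C = (Q_r C_r + Q_w C_w)/(Q_r + Q_w)
= (34000×7.32 + 8410×0.291)/(34000 + 8410) = 251300/42410 = 5.926 mg/L.

5.93 mg/L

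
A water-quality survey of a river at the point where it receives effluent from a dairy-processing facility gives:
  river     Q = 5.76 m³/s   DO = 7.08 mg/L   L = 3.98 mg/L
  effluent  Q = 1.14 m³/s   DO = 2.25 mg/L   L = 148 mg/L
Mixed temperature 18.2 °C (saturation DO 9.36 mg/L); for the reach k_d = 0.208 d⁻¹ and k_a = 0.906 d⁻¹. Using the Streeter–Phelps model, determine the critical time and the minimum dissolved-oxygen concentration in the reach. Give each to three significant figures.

Mixed DO = (5.76×7.08 + 1.14×2.25)/(5.76+1.14) = 43.35/6.900 = 6.282 mg/L.
Mixed L₀ = (5.76×3.98 + 1.14×148)/(6.900) = 191.6/6.900 = 27.77 mg/L.
Initial deficit D₀ = C_s − DO₀ = 9.36 − 6.282 = 3.078 mg/L.
t_c = (1/0.6980) ln[(0.906/0.208)(1 − 3.078×0.6980/(0.208×27.77))] = 1.433 × ln(2.736) = 1.442 d.
D_c = (0.208/0.906) × 27.77 × e^(−0.208×1.442) = 0.2296 × 27.77 × 0.7409 = 4.724 mg/L.
Minimum DO = 9.36 − 4.724 = 4.636 mg/L.

t_c ≈ 1.44 d; minimum DO ≈ 4.64 mg/L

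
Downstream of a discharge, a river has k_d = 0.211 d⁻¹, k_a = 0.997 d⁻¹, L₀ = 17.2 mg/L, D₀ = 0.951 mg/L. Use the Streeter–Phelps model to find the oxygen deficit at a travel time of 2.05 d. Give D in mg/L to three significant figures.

D ≈ 2.52 mg/L

k_d L₀/(k_a−k_d) = 0.211×17.2/(0.997−0.211) = 3.629/0.7860 = 4.617 mg/L.
e^(−k_d t) = e^(−0.211×2.050) = 0.6489; e^(−k_a t) = e^(−0.997×2.050) = 0.1295.
D = 4.617 × (0.6489 − 0.1295) + 0.951 × 0.1295 = 2.398 + 0.1232 = 2.521 mg/L.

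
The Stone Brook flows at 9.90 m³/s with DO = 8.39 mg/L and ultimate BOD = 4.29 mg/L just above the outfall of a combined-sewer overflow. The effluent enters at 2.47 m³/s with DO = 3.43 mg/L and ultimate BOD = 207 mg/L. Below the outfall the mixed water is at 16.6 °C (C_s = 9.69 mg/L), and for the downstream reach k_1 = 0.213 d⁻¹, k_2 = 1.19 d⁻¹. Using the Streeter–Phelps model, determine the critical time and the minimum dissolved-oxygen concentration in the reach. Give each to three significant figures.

Mixed DO = (9.90×8.39 + 2.47×3.43)/(9.90+2.47) = 91.53/12.37 = 7.400 mg/L.
Mixed L₀ = (9.90×4.29 + 2.47×207)/(12.37) = 553.8/12.37 = 44.77 mg/L.
Initial deficit D₀ = C_s − DO₀ = 9.69 − 7.400 = 2.290 mg/L.
t_c = (1/0.9770) ln[(1.19/0.213)(1 − 2.290×0.9770/(0.213×44.77))] = 1.024 × ln(4.276) = 1.487 d.
D_c = (0.213/1.19) × 44.77 × e^(−0.213×1.487) = 0.1790 × 44.77 × 0.7285 = 5.837 mg/L.
Minimum DO = 9.69 − 5.837 = 3.853 mg/L.

t_c ≈ 1.49 d; minimum DO ≈ 3.85 mg/L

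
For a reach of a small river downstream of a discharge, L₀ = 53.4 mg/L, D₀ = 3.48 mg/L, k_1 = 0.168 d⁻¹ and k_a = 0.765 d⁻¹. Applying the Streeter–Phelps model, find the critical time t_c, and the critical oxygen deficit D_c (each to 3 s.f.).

t_c ≈ 2.10 d; D_c ≈ 8.24 mg/L

At the critical point dD/dt = 0, so k_1 L₀ e^(−k_1 t) = k_a D. Substituting D(t) from the Streeter–Phelps equation and solving for t gives
t_c = ln[(k_a/k_1)(1 − D₀(k_a−k_1)/(k_1 L₀))] / (k_a−k_1).
Here k_a−k_1 = 0.5970 d⁻¹ and 1 − D₀(k_a−k_1)/(k_1 L₀) = 1 − 3.48×0.5970/(0.168×53.4) = 0.7684, so
t_c = ln(4.554 × 0.7684) / 0.5970 = 1.252 / 0.5970 = 2.098 d.
D_c = (k_1/k_a) L₀ e^(−k_1 t_c) = (0.168/0.765) × 53.4 × e^(−0.168×2.098) = 0.2196 × 53.4 × 0.7030 = 8.244 mg/L.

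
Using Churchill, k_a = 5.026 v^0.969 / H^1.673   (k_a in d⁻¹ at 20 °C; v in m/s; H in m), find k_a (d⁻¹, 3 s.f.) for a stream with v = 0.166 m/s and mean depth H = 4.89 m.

k_a = 5.026 × 0.166^0.969 / 4.89^1.673 = 5.026 × 0.1755 / 14.23 = 0.06199 d⁻¹.

k_a ≈ 0.0620 d⁻¹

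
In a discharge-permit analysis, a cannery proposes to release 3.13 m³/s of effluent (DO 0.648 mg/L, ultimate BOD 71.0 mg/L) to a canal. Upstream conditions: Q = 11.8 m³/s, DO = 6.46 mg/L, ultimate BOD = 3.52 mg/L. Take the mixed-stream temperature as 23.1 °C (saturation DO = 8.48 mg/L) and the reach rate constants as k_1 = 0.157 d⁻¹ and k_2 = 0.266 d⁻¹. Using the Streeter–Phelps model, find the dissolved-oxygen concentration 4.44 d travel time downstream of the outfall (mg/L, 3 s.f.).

Mixed DO = (11.8×6.46 + 3.13×0.648)/(11.8+3.13) = 78.26/14.93 = 5.242 mg/L.
Mixed L₀ = (11.8×3.52 + 3.13×71.0)/(14.93) = 263.8/14.93 = 17.67 mg/L.
Initial deficit D₀ = C_s − DO₀ = 8.48 − 5.242 = 3.238 mg/L.
D(4.44) = [0.157×17.67/(0.266−0.157)](e^(−0.157×4.44) − e^(−0.266×4.44)) + 3.238 e^(−0.266×4.44)
= 25.45 × (0.4980 − 0.3070) + 3.238 × 0.3070 = 5.856 mg/L.
DO = 8.48 − 5.856 = 2.624 mg/L.

DO ≈ 2.62 mg/L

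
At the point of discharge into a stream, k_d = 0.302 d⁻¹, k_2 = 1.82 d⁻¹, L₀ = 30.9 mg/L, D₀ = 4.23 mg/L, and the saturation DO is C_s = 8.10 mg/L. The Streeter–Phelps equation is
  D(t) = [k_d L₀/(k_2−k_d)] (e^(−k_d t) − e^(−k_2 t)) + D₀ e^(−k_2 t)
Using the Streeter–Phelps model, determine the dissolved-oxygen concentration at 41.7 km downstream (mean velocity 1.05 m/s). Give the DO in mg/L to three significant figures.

DO ≈ 3.58 mg/L

Travel time t = x/v = 41.7 km / (1.05 m/s) = 41700 m / 1.05 m/s = 39710 s = 0.4597 d.
k_d L₀/(k_2−k_d) = 0.302×30.9/(1.82−0.302) = 9.332/1.518 = 6.147 mg/L.
e^(−k_d t) = e^(−0.302×0.4597) = 0.8704; e^(−k_2 t) = e^(−1.82×0.4597) = 0.4332.
D = 6.147 × (0.8704 − 0.4332) + 4.23 × 0.4332 = 2.688 + 1.832 = 4.520 mg/L.
DO = C_s − D = 8.10 − 4.520 = 3.580 mg/L.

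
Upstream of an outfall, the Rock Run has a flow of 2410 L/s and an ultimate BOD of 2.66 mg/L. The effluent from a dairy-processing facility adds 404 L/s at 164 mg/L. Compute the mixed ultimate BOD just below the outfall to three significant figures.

Flow-weighted mixing: C = (Q_r C_r + Q_w C_w)/(Q_r + Q_w)
= (2410×2.66 + 404×164)/(2410 + 404) = 72670/2814 = 25.82 mg/L.

25.8 mg/L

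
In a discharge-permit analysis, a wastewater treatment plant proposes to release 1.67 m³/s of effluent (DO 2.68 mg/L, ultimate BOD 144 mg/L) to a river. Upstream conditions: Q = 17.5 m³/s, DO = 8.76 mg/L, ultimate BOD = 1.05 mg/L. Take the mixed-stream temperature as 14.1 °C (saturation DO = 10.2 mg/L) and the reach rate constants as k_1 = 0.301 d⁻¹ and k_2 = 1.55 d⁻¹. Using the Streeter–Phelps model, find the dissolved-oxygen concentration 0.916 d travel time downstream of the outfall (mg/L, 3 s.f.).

Mixed DO = (17.5×8.76 + 1.67×2.68)/(17.5+1.67) = 157.8/19.17 = 8.230 mg/L.
Mixed L₀ = (17.5×1.05 + 1.67×144)/(19.17) = 258.9/19.17 = 13.50 mg/L.
Initial deficit D₀ = C_s − DO₀ = 10.2 − 8.230 = 1.970 mg/L.
D(0.916) = [0.301×13.50/(1.55−0.301)](e^(−0.301×0.916) − e^(−1.55×0.916)) + 1.970 e^(−1.55×0.916)
= 3.254 × (0.7590 − 0.2418) + 1.970 × 0.2418 = 2.159 mg/L.
DO = 10.2 − 2.159 = 8.041 mg/L.

DO ≈ 8.04 mg/L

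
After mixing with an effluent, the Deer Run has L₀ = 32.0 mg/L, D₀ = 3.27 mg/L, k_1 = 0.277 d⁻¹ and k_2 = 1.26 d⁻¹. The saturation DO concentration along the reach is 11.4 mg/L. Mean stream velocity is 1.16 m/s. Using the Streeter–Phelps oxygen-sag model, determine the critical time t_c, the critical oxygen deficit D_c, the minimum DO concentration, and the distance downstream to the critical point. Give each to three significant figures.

At the critical point dD/dt = 0, so k_1 L₀ e^(−k_1 t) = k_2 D. Substituting D(t) from the Streeter–Phelps equation and solving for t gives
t_c = ln[(k_2/k_1)(1 − D₀(k_2−k_1)/(k_1 L₀))] / (k_2−k_1).
Here k_2−k_1 = 0.9830 d⁻¹ and 1 − D₀(k_2−k_1)/(k_1 L₀) = 1 − 3.27×0.9830/(0.277×32.0) = 0.6374, so
t_c = ln(4.549 × 0.6374) / 0.9830 = 1.064 / 0.9830 = 1.083 d.
L(t_c) = L₀ e^(−k_1 t_c) = 32.0 × 0.7409 = 23.71 mg/L, and at the critical point k_2 D_c = k_1 L, so D_c = (0.277/1.26) × 23.71 = 5.212 mg/L.
Minimum DO = C_s − D_c = 11.4 − 5.212 = 6.188 mg/L.
x_c = v t_c = 1.16 m/s × 1.083 d × 86400 s/d = 108500 m ≈ 109 km.

t_c ≈ 1.08 d; D_c ≈ 5.21 mg/L; min DO ≈ 6.19 mg/L; x_c ≈ 109 km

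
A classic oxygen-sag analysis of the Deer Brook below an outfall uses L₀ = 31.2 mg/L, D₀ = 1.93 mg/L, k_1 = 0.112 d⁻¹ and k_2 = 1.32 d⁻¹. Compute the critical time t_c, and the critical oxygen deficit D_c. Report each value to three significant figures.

At the critical point dD/dt = 0, so k_1 L₀ e^(−k_1 t) = k_2 D. Substituting D(t) from the Streeter–Phelps equation and solving for t gives
t_c = ln[(k_2/k_1)(1 − D₀(k_2−k_1)/(k_1 L₀))] / (k_2−k_1).
Here k_2−k_1 = 1.208 d⁻¹ and 1 − D₀(k_2−k_1)/(k_1 L₀) = 1 − 1.93×1.208/(0.112×31.2) = 0.3328, so
t_c = ln(11.79 × 0.3328) / 1.208 = 1.367 / 1.208 = 1.131 d.
D_c = (k_1/k_2) L₀ e^(−k_1 t_c) = (0.112/1.32) × 31.2 × e^(−0.112×1.131) = 0.08485 × 31.2 × 0.8810 = 2.332 mg/L.

t_c ≈ 1.13 d; D_c ≈ 2.33 mg/L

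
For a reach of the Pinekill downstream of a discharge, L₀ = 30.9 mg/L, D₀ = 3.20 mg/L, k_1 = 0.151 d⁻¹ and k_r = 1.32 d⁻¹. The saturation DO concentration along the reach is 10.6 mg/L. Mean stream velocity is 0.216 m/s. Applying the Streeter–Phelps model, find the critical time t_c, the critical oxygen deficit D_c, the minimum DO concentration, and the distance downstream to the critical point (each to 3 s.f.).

t_c = [1/(k_r−k_1)] ln[(k_r/k_1)(1 − D₀(k_r−k_1)/(k_1 L₀))]
= [1/(1.32−0.151)] ln[(1.32/0.151)(1 − 3.20×1.169/(0.151×30.9))]
= (1/1.169) ln[8.742 × 0.1983] = 0.8554 × ln(1.733) = 0.8554 × 0.5500 = 0.4705 d.
D_c = (k_1/k_r) L₀ e^(−k_1 t_c) = (0.151/1.32) × 30.9 × e^(−0.151×0.4705) = 0.1144 × 30.9 × 0.9314 = 3.292 mg/L.
Minimum DO = C_s − D_c = 10.6 − 3.292 = 7.308 mg/L.
x_c = v t_c = 0.216 m/s × 0.4705 d × 86400 s/d = 8780 m ≈ 8.78 km.

t_c ≈ 0.470 d; D_c ≈ 3.29 mg/L; min DO ≈ 7.31 mg/L; x_c ≈ 8.78 km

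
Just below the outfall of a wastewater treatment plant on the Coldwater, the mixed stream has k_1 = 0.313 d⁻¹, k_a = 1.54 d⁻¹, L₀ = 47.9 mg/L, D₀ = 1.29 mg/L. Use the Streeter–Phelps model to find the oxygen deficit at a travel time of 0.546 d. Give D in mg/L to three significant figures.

k_1 L₀/(k_a−k_1) = 0.313×47.9/(1.54−0.313) = 14.99/1.227 = 12.22 mg/L.
e^(−k_1 t) = e^(−0.313×0.5460) = 0.8429; e^(−k_a t) = e^(−1.54×0.5460) = 0.4313.
D = 12.22 × (0.8429 − 0.4313) + 1.29 × 0.4313 = 5.029 + 0.5564 = 5.585 mg/L.

D ≈ 5.59 mg/L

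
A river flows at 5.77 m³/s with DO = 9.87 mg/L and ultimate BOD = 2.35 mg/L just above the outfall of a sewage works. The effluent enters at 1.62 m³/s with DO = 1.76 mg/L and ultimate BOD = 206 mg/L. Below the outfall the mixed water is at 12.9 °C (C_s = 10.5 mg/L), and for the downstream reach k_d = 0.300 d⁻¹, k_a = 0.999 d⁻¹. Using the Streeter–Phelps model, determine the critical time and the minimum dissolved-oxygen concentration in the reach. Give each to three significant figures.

t_c ≈ 1.54 d; minimum DO ≈ 1.61 mg/L

Mixed DO = (5.77×9.87 + 1.62×1.76)/(5.77+1.62) = 59.80/7.390 = 8.092 mg/L.
Mixed L₀ = (5.77×2.35 + 1.62×206)/(7.390) = 347.3/7.390 = 46.99 mg/L.
Initial deficit D₀ = C_s − DO₀ = 10.5 − 8.092 = 2.408 mg/L.
t_c = (1/0.6990) ln[(0.999/0.300)(1 − 2.408×0.6990/(0.300×46.99))] = 1.431 × ln(2.932) = 1.539 d.
D_c = (0.300/0.999) × 46.99 × e^(−0.300×1.539) = 0.3003 × 46.99 × 0.6302 = 8.893 mg/L.
Minimum DO = 10.5 − 8.893 = 1.607 mg/L.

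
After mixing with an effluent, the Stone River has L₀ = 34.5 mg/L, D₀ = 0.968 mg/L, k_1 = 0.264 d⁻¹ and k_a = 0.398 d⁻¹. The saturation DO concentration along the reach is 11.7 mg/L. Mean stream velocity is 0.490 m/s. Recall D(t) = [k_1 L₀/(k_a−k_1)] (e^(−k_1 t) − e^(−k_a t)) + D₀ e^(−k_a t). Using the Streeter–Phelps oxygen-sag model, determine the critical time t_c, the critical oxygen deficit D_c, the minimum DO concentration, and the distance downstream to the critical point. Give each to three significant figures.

t_c ≈ 2.96 d; D_c ≈ 10.5 mg/L; min DO ≈ 1.21 mg/L; x_c ≈ 125 km

t_c = [1/(k_a−k_1)] ln[(k_a/k_1)(1 − D₀(k_a−k_1)/(k_1 L₀))]
= [1/(0.398−0.264)] ln[(0.398/0.264)(1 − 0.968×0.1340/(0.264×34.5))]
= (1/0.1340) ln[1.508 × 0.9858] = 7.463 × ln(1.486) = 7.463 × 0.3962 = 2.956 d.
L(t_c) = L₀ e^(−k_1 t_c) = 34.5 × 0.4582 = 15.81 mg/L, and at the critical point k_a D_c = k_1 L, so D_c = (0.264/0.398) × 15.81 = 10.49 mg/L.
Minimum DO = C_s − D_c = 11.7 − 10.49 = 1.215 mg/L.
x_c = v t_c = 0.490 m/s × 2.956 d × 86400 s/d = 125200 m ≈ 125 km.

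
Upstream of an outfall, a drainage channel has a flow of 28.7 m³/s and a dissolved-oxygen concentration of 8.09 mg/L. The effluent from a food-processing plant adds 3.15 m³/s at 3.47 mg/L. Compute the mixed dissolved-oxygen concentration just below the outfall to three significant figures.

7.63 mg/L

Flow-weighted mixing: C = (Q_r C_r + Q_w C_w)/(Q_r + Q_w)
= (28.7×8.09 + 3.15×3.47)/(28.7 + 3.15) = 243.1/31.85 = 7.633 mg/L.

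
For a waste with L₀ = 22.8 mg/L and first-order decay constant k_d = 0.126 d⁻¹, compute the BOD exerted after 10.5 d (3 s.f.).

y_t = L₀(1 − e^(−k_d t)) = 22.8 × (1 − e^(−0.126×10.5))
= 22.8 × (1 − 0.2663) = 22.8 × 0.7337 = 16.73 mg/L.

y ≈ 16.7 mg/L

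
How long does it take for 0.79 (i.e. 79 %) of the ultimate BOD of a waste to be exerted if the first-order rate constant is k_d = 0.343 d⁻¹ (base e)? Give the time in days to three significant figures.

y/L₀ = 1 − e^(−k_d t) = 0.79 ⇒ e^(−k_d t) = 0.210
t = −ln(0.210) / 0.343 = 1.561 / 0.343 = 4.550 d.

t ≈ 4.55 d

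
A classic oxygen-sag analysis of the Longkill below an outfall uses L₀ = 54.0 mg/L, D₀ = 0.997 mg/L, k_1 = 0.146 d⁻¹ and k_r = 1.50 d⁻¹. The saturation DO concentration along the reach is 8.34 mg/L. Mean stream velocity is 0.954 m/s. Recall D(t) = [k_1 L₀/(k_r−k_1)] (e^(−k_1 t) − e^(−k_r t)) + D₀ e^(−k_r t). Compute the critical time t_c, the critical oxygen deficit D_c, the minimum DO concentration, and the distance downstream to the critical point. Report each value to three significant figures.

With k_r/k_1 = 10.27 and 1 − D₀(k_r−k_1)/(k_1 L₀) = 0.8288,
t_c = ln(10.27 × 0.8288) / (1.50 − 0.146) = ln(8.515) / 1.354 = 2.142/1.354 = 1.582 d.
L(t_c) = L₀ e^(−k_1 t_c) = 54.0 × 0.7938 = 42.86 mg/L, and at the critical point k_r D_c = k_1 L, so D_c = (0.146/1.50) × 42.86 = 4.172 mg/L.
Minimum DO = C_s − D_c = 8.34 − 4.172 = 4.168 mg/L.
x_c = v t_c = 0.954 m/s × 1.582 d × 86400 s/d = 130400 m ≈ 130 km.

t_c ≈ 1.58 d; D_c ≈ 4.17 mg/L; min DO ≈ 4.17 mg/L; x_c ≈ 130 km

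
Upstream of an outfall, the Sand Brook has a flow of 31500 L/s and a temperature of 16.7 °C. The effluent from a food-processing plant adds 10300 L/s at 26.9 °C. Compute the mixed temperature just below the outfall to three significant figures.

Flow-weighted mixing: C = (Q_r C_r + Q_w C_w)/(Q_r + Q_w)
= (31500×16.7 + 10300×26.9)/(31500 + 10300) = 803100/41800 = 19.21 °C.

19.2 °C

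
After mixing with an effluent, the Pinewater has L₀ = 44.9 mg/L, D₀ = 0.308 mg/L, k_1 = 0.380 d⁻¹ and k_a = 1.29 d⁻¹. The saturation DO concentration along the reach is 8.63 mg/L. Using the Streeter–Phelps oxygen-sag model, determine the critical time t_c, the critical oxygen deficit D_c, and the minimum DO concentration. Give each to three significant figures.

With k_a/k_1 = 3.395 and 1 − D₀(k_a−k_1)/(k_1 L₀) = 0.9836,
t_c = ln(3.395 × 0.9836) / (1.29 − 0.380) = ln(3.339) / 0.9100 = 1.206/0.9100 = 1.325 d.
D_c = (k_1/k_a) L₀ e^(−k_1 t_c) = (0.380/1.29) × 44.9 × e^(−0.380×1.325) = 0.2946 × 44.9 × 0.6044 = 7.994 mg/L.
Minimum DO = C_s − D_c = 8.63 − 7.994 = 0.6355 mg/L.

t_c ≈ 1.32 d; D_c ≈ 7.99 mg/L; min DO ≈ 0.636 mg/L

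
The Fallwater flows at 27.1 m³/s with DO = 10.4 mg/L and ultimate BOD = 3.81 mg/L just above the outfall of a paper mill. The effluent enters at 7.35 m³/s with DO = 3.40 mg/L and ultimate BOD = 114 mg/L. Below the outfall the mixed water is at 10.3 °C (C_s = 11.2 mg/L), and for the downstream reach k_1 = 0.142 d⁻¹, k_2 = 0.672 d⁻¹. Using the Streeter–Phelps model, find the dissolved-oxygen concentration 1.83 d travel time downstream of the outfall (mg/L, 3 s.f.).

DO ≈ 7.02 mg/L

Mixed DO = (27.1×10.4 + 7.35×3.40)/(27.1+7.35) = 306.8/34.45 = 8.907 mg/L.
Mixed L₀ = (27.1×3.81 + 7.35×114)/(34.45) = 941.2/34.45 = 27.32 mg/L.
Initial deficit D₀ = C_s − DO₀ = 11.2 − 8.907 = 2.293 mg/L.
D(1.83) = [0.142×27.32/(0.672−0.142)](e^(−0.142×1.83) − e^(−0.672×1.83)) + 2.293 e^(−0.672×1.83)
= 7.320 × (0.7712 − 0.2924) + 2.293 × 0.2924 = 4.175 mg/L.
DO = 11.2 − 4.175 = 7.025 mg/L.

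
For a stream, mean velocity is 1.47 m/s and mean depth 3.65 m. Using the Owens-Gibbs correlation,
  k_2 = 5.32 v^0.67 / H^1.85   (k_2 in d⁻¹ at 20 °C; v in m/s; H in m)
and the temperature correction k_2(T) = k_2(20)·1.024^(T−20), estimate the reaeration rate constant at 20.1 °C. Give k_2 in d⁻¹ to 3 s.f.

k_2 ≈ 0.629 d⁻¹

k_2(20) = 5.32 × 1.47^0.67 / 3.65^1.85 = 5.32 × 1.295 / 10.97 = 0.6277 d⁻¹.
k_2(20.1) = 0.6277 × 1.024^(20.1−20) = 0.6277 × 1.002 = 0.6292 d⁻¹.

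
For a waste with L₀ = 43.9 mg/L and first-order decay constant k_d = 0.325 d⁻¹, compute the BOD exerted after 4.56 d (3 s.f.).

y ≈ 33.9 mg/L

y_t = L₀(1 − e^(−k_d t)) = 43.9 × (1 − e^(−0.325×4.56))
= 43.9 × (1 − 0.2272) = 43.9 × 0.7728 = 33.93 mg/L.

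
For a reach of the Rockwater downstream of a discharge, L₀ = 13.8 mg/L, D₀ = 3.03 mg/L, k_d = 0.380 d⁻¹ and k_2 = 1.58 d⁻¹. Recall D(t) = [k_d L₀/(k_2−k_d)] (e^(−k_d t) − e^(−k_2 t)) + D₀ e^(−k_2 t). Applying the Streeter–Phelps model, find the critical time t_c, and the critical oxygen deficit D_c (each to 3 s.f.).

t_c ≈ 0.202 d; D_c ≈ 3.07 mg/L

With k_2/k_d = 4.158 and 1 − D₀(k_2−k_d)/(k_d L₀) = 0.3066,
t_c = ln(4.158 × 0.3066) / (1.58 − 0.380) = ln(1.275) / 1.200 = 0.2429/1.200 = 0.2024 d.
D_c = (k_d/k_2) L₀ e^(−k_d t_c) = (0.380/1.58) × 13.8 × e^(−0.380×0.2024) = 0.2405 × 13.8 × 0.9260 = 3.073 mg/L.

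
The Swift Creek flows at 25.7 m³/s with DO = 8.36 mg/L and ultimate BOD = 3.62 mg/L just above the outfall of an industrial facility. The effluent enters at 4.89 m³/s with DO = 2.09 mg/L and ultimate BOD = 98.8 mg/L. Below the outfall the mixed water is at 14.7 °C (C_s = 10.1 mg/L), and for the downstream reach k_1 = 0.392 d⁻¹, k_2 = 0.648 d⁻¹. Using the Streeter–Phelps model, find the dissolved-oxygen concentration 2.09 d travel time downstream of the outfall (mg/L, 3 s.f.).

Mixed DO = (25.7×8.36 + 4.89×2.09)/(25.7+4.89) = 225.1/30.59 = 7.358 mg/L.
Mixed L₀ = (25.7×3.62 + 4.89×98.8)/(30.59) = 576.2/30.59 = 18.84 mg/L.
Initial deficit D₀ = C_s − DO₀ = 10.1 − 7.358 = 2.742 mg/L.
D(2.09) = [0.392×18.84/(0.648−0.392)](e^(−0.392×2.09) − e^(−0.648×2.09)) + 2.742 e^(−0.648×2.09)
= 28.84 × (0.4407 − 0.2581) + 2.742 × 0.2581 = 5.975 mg/L.
DO = 10.1 − 5.975 = 4.125 mg/L.

DO ≈ 4.12 mg/L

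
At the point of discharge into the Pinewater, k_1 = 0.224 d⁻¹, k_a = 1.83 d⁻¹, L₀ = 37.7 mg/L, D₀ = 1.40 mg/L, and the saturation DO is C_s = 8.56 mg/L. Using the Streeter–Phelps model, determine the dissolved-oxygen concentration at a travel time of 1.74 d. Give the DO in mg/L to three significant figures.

k_1 L₀/(k_a−k_1) = 0.224×37.7/(1.83−0.224) = 8.445/1.606 = 5.258 mg/L.
e^(−k_1 t) = e^(−0.224×1.740) = 0.6772; e^(−k_a t) = e^(−1.83×1.740) = 0.04141.
D = 5.258 × (0.6772 − 0.04141) + 1.40 × 0.04141 = 3.343 + 0.05798 = 3.401 mg/L.
DO = C_s − D = 8.56 − 3.401 = 5.159 mg/L.

DO ≈ 5.16 mg/L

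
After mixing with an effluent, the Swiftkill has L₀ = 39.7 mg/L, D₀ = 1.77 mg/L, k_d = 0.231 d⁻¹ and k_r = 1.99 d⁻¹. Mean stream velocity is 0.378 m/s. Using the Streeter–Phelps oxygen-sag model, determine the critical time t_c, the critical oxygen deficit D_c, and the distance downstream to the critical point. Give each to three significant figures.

t_c ≈ 0.988 d; D_c ≈ 3.67 mg/L; x_c ≈ 32.3 km

With k_r/k_d = 8.615 and 1 − D₀(k_r−k_d)/(k_d L₀) = 0.6605,
t_c = ln(8.615 × 0.6605) / (1.99 − 0.231) = ln(5.690) / 1.759 = 1.739/1.759 = 0.9885 d.
D_c = (k_d/k_r) L₀ e^(−k_d t_c) = (0.231/1.99) × 39.7 × e^(−0.231×0.9885) = 0.1161 × 39.7 × 0.7959 = 3.668 mg/L.
x_c = v t_c = 0.378 m/s × 0.9885 d × 86400 s/d = 32280 m ≈ 32.3 km.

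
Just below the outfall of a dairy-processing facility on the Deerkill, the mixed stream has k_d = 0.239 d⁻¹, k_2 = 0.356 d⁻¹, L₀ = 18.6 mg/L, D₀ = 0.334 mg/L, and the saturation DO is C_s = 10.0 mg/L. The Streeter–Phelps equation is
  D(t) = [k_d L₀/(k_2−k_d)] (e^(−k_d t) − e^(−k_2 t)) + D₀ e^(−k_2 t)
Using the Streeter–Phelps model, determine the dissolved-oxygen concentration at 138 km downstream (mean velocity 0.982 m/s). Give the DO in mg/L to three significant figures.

DO ≈ 5.35 mg/L

Travel time t = x/v = 138 km / (0.982 m/s) = 138000 m / 0.982 m/s = 140500 s = 1.626 d.
k_d L₀/(k_2−k_d) = 0.239×18.6/(0.356−0.239) = 4.445/0.1170 = 37.99 mg/L.
e^(−k_d t) = e^(−0.239×1.626) = 0.6779; e^(−k_2 t) = e^(−0.356×1.626) = 0.5604.
D = 37.99 × (0.6779 − 0.5604) + 0.334 × 0.5604 = 4.463 + 0.1872 = 4.651 mg/L.
DO = C_s − D = 10.0 − 4.651 = 5.349 mg/L.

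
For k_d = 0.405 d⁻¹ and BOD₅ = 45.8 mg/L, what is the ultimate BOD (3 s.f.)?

BOD₅ = L₀(1 − e^(−5k_d)) ⇒ L₀ = BOD₅ / (1 − e^(−5×0.405))
= 45.8 / (1 − 0.1320) = 45.8 / 0.8680 = 52.76 mg/L.

L₀ ≈ 52.8 mg/L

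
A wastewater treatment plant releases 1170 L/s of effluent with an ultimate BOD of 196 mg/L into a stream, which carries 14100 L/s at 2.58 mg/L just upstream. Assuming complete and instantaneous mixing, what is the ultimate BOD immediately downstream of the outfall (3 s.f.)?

Flow-weighted mixing: C = (Q_r C_r + Q_w C_w)/(Q_r + Q_w)
= (14100×2.58 + 1170×196)/(14100 + 1170) = 265700/15270 = 17.40 mg/L.

17.4 mg/L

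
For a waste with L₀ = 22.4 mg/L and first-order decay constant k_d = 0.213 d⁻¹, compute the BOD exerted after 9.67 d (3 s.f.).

y ≈ 19.5 mg/L

y_t = L₀(1 − e^(−k_d t)) = 22.4 × (1 − e^(−0.213×9.67))
= 22.4 × (1 − 0.1275) = 22.4 × 0.8725 = 19.54 mg/L.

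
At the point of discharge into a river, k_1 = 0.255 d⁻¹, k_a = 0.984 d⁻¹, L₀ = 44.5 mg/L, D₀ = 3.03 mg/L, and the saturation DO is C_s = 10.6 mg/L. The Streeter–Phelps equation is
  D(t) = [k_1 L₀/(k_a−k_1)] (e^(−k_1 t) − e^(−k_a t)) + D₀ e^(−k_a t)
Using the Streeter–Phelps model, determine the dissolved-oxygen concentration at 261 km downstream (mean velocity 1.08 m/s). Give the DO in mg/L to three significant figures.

Travel time t = x/v = 261 km / (1.08 m/s) = 261000 m / 1.08 m/s = 241700 s = 2.797 d.
k_1 L₀/(k_a−k_1) = 0.255×44.5/(0.984−0.255) = 11.35/0.7290 = 15.57 mg/L.
e^(−k_1 t) = e^(−0.255×2.797) = 0.4900; e^(−k_a t) = e^(−0.984×2.797) = 0.06378.
D = 15.57 × (0.4900 − 0.06378) + 3.03 × 0.06378 = 6.635 + 0.1933 = 6.828 mg/L.
DO = C_s − D = 10.6 − 6.828 = 3.772 mg/L.

DO ≈ 3.77 mg/L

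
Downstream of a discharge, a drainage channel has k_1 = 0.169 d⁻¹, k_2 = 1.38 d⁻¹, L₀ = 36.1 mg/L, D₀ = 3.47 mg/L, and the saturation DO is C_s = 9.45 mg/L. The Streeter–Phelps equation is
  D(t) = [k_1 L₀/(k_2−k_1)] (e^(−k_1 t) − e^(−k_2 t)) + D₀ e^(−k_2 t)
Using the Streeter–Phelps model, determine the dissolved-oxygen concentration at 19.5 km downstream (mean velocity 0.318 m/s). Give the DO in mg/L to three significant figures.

Travel time t = x/v = 19.5 km / (0.318 m/s) = 19500 m / 0.318 m/s = 61320 s = 0.7097 d.
k_1 L₀/(k_2−k_1) = 0.169×36.1/(1.38−0.169) = 6.101/1.211 = 5.038 mg/L.
e^(−k_1 t) = e^(−0.169×0.7097) = 0.8870; e^(−k_2 t) = e^(−1.38×0.7097) = 0.3755.
D = 5.038 × (0.8870 − 0.3755) + 3.47 × 0.3755 = 2.577 + 1.303 = 3.880 mg/L.
DO = C_s − D = 9.45 − 3.880 = 5.570 mg/L.

DO ≈ 5.57 mg/L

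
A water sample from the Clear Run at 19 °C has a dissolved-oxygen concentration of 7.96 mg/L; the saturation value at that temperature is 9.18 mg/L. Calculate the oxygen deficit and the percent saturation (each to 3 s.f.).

D ≈ 1.22 mg/L; 86.7 % saturation

D = C_s − C = 9.18 − 7.96 = 1.22 mg/L.
% saturation = 7.96/9.18 × 100 = 86.7 %.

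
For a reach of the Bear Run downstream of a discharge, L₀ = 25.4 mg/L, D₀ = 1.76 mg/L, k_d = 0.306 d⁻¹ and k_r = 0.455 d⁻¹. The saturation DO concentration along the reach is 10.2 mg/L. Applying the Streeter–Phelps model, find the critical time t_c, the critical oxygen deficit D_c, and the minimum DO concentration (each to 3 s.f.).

t_c ≈ 2.43 d; D_c ≈ 8.12 mg/L; min DO ≈ 2.08 mg/L

With k_r/k_d = 1.487 and 1 − D₀(k_r−k_d)/(k_d L₀) = 0.9663,
t_c = ln(1.487 × 0.9663) / (0.455 − 0.306) = ln(1.437) / 0.1490 = 0.3624/0.1490 = 2.432 d.
L(t_c) = L₀ e^(−k_d t_c) = 25.4 × 0.4751 = 12.07 mg/L, and at the critical point k_r D_c = k_d L, so D_c = (0.306/0.455) × 12.07 = 8.116 mg/L.
Minimum DO = C_s − D_c = 10.2 − 8.116 = 2.084 mg/L.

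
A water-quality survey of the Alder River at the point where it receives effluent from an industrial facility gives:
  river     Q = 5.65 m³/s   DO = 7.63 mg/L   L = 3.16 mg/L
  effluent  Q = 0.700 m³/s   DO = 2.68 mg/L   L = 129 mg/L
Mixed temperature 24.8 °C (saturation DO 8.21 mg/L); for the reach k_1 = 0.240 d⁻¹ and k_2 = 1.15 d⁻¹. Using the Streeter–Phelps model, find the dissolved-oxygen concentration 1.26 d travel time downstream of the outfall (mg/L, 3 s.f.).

Mixed DO = (5.65×7.63 + 0.700×2.68)/(5.65+0.700) = 44.99/6.350 = 7.084 mg/L.
Mixed L₀ = (5.65×3.16 + 0.700×129)/(6.350) = 108.2/6.350 = 17.03 mg/L.
Initial deficit D₀ = C_s − DO₀ = 8.21 − 7.084 = 1.126 mg/L.
D(1.26) = [0.240×17.03/(1.15−0.240)](e^(−0.240×1.26) − e^(−1.15×1.26)) + 1.126 e^(−1.15×1.26)
= 4.492 × (0.7390 − 0.2348) + 1.126 × 0.2348 = 2.529 mg/L.
DO = 8.21 − 2.529 = 5.681 mg/L.

DO ≈ 5.68 mg/L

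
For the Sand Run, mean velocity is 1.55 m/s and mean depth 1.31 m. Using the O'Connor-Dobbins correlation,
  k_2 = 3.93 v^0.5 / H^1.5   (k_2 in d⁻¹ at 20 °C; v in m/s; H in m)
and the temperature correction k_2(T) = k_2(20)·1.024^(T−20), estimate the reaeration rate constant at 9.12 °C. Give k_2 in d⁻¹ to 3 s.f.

k_2(20) = 3.93 × 1.55^0.5 / 1.31^1.5 = 3.93 × 1.245 / 1.499 = 3.263 d⁻¹.
k_2(9.12) = 3.263 × 1.024^(9.12−20) = 3.263 × 0.7726 = 2.521 d⁻¹.

k_2 ≈ 2.52 d⁻¹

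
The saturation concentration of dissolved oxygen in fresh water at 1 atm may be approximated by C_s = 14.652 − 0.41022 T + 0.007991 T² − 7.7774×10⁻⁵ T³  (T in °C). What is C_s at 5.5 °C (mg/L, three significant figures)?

C_s = 14.652 − 0.41022×5.5 + 0.007991×5.5² − 7.7774×10⁻⁵×5.5³ = 12.62 mg/L.

C_s ≈ 12.6 mg/L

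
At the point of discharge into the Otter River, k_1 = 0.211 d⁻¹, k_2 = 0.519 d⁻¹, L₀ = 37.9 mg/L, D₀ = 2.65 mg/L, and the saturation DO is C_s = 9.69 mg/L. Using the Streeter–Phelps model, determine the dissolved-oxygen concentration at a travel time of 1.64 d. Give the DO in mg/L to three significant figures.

k_1 L₀/(k_2−k_1) = 0.211×37.9/(0.519−0.211) = 7.997/0.3080 = 25.96 mg/L.
e^(−k_1 t) = e^(−0.211×1.640) = 0.7075; e^(−k_2 t) = e^(−0.519×1.640) = 0.4269.
D = 25.96 × (0.7075 − 0.4269) + 2.65 × 0.4269 = 7.285 + 1.131 = 8.416 mg/L.
DO = C_s − D = 9.69 − 8.416 = 1.274 mg/L.

DO ≈ 1.27 mg/L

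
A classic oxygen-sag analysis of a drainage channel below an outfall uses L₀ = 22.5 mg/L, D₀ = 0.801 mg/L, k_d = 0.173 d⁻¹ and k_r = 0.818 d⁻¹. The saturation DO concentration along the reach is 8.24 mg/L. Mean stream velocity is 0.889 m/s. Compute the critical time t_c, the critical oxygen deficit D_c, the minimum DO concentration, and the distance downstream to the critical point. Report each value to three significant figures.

t_c = [1/(k_r−k_d)] ln[(k_r/k_d)(1 − D₀(k_r−k_d)/(k_d L₀))]
= [1/(0.818−0.173)] ln[(0.818/0.173)(1 − 0.801×0.6450/(0.173×22.5))]
= (1/0.6450) ln[4.728 × 0.8673] = 1.550 × ln(4.101) = 1.550 × 1.411 = 2.188 d.
L(t_c) = L₀ e^(−k_d t_c) = 22.5 × 0.6849 = 15.41 mg/L, and at the critical point k_r D_c = k_d L, so D_c = (0.173/0.818) × 15.41 = 3.259 mg/L.
Minimum DO = C_s − D_c = 8.24 − 3.259 = 4.981 mg/L.
x_c = v t_c = 0.889 m/s × 2.188 d × 86400 s/d = 168000 m ≈ 168 km.

t_c ≈ 2.19 d; D_c ≈ 3.26 mg/L; min DO ≈ 4.98 mg/L; x_c ≈ 168 km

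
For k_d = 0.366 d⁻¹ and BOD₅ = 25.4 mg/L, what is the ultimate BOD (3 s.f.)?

BOD₅ = L₀(1 − e^(−5k_d)) ⇒ L₀ = BOD₅ / (1 − e^(−5×0.366))
= 25.4 / (1 − 0.1604) = 25.4 / 0.8396 = 30.25 mg/L.

L₀ ≈ 30.3 mg/L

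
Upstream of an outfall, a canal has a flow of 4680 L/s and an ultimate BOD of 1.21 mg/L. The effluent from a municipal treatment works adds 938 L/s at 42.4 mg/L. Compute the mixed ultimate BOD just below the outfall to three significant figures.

8.09 mg/L

Flow-weighted mixing: C = (Q_r C_r + Q_w C_w)/(Q_r + Q_w)
= (4680×1.21 + 938×42.4)/(4680 + 938) = 45430/5618 = 8.087 mg/L.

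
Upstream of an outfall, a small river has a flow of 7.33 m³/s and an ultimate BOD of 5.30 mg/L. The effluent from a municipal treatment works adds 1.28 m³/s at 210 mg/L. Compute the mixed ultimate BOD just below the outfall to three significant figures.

Flow-weighted mixing: C = (Q_r C_r + Q_w C_w)/(Q_r + Q_w)
= (7.33×5.30 + 1.28×210)/(7.33 + 1.28) = 307.6/8.610 = 35.73 mg/L.

35.7 mg/L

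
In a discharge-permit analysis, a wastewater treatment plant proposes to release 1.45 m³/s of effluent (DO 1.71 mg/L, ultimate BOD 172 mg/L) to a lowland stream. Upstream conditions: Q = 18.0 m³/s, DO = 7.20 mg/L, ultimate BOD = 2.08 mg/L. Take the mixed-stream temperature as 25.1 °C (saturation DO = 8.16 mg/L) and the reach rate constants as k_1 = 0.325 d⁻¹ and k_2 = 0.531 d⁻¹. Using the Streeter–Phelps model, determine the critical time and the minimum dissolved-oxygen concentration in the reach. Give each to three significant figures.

Mixed DO = (18.0×7.20 + 1.45×1.71)/(18.0+1.45) = 132.1/19.45 = 6.791 mg/L.
Mixed L₀ = (18.0×2.08 + 1.45×172)/(19.45) = 286.8/19.45 = 14.75 mg/L.
Initial deficit D₀ = C_s − DO₀ = 8.16 − 6.791 = 1.369 mg/L.
t_c = (1/0.2060) ln[(0.531/0.325)(1 − 1.369×0.2060/(0.325×14.75))] = 4.854 × ln(1.538) = 2.089 d.
D_c = (0.325/0.531) × 14.75 × e^(−0.325×2.089) = 0.6121 × 14.75 × 0.5072 = 4.578 mg/L.
Minimum DO = 8.16 − 4.578 = 3.582 mg/L.

t_c ≈ 2.09 d; minimum DO ≈ 3.58 mg/L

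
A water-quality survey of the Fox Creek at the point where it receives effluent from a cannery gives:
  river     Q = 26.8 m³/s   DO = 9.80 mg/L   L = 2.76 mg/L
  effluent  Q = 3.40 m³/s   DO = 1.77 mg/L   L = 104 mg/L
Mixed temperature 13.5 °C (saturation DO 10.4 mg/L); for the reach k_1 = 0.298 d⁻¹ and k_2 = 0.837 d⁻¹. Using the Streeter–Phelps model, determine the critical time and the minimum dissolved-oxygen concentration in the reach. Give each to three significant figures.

t_c ≈ 1.52 d; minimum DO ≈ 7.20 mg/L

Mixed DO = (26.8×9.80 + 3.40×1.77)/(26.8+3.40) = 268.7/30.20 = 8.896 mg/L.
Mixed L₀ = (26.8×2.76 + 3.40×104)/(30.20) = 427.6/30.20 = 14.16 mg/L.
Initial deficit D₀ = C_s − DO₀ = 10.4 − 8.896 = 1.504 mg/L.
t_c = (1/0.5390) ln[(0.837/0.298)(1 − 1.504×0.5390/(0.298×14.16))] = 1.855 × ln(2.269) = 1.520 d.
D_c = (0.298/0.837) × 14.16 × e^(−0.298×1.520) = 0.3560 × 14.16 × 0.6357 = 3.204 mg/L.
Minimum DO = 10.4 − 3.204 = 7.196 mg/L.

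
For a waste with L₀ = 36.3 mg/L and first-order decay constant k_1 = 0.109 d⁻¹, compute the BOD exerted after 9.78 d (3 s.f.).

y ≈ 23.8 mg/L

y_t = L₀(1 − e^(−k_1 t)) = 36.3 × (1 − e^(−0.109×9.78))
= 36.3 × (1 − 0.3444) = 36.3 × 0.6556 = 23.80 mg/L.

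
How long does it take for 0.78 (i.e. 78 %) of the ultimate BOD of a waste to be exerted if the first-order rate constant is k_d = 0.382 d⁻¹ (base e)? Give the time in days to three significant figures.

t ≈ 3.96 d

y/L₀ = 1 − e^(−k_d t) = 0.78 ⇒ e^(−k_d t) = 0.220
t = −ln(0.220) / 0.382 = 1.514 / 0.382 = 3.964 d.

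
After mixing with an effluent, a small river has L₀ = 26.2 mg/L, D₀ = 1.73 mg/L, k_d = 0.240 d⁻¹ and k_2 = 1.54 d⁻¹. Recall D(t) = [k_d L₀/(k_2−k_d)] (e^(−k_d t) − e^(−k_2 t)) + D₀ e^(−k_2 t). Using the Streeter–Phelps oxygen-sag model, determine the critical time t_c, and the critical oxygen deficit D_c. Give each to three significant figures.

With k_2/k_d = 6.417 and 1 − D₀(k_2−k_d)/(k_d L₀) = 0.6423,
t_c = ln(6.417 × 0.6423) / (1.54 − 0.240) = ln(4.122) / 1.300 = 1.416/1.300 = 1.089 d.
L(t_c) = L₀ e^(−k_d t_c) = 26.2 × 0.7699 = 20.17 mg/L, and at the critical point k_2 D_c = k_d L, so D_c = (0.240/1.54) × 20.17 = 3.144 mg/L.

t_c ≈ 1.09 d; D_c ≈ 3.14 mg/L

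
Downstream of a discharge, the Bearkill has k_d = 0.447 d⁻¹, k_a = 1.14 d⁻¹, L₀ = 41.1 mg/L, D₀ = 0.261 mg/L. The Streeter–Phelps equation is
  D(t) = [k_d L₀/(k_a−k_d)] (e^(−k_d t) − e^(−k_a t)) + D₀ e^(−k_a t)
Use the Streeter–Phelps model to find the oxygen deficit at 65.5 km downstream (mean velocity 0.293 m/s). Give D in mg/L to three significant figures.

Travel time t = x/v = 65.5 km / (0.293 m/s) = 65500 m / 0.293 m/s = 223500 s = 2.587 d.
k_d L₀/(k_a−k_d) = 0.447×41.1/(1.14−0.447) = 18.37/0.6930 = 26.51 mg/L.
e^(−k_d t) = e^(−0.447×2.587) = 0.3146; e^(−k_a t) = e^(−1.14×2.587) = 0.05236.
D = 26.51 × (0.3146 − 0.05236) + 0.261 × 0.05236 = 6.951 + 0.01367 = 6.965 mg/L.

D ≈ 6.96 mg/L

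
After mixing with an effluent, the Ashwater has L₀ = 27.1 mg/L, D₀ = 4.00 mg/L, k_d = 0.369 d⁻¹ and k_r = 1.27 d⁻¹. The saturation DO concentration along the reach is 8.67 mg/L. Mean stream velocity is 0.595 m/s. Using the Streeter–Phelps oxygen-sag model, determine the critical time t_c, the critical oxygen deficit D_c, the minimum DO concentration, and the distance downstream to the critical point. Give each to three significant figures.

t_c ≈ 0.876 d; D_c ≈ 5.70 mg/L; min DO ≈ 2.97 mg/L; x_c ≈ 45.0 km

At the critical point dD/dt = 0, so k_d L₀ e^(−k_d t) = k_r D. Substituting D(t) from the Streeter–Phelps equation and solving for t gives
t_c = ln[(k_r/k_d)(1 − D₀(k_r−k_d)/(k_d L₀))] / (k_r−k_d).
Here k_r−k_d = 0.9010 d⁻¹ and 1 − D₀(k_r−k_d)/(k_d L₀) = 1 − 4.00×0.9010/(0.369×27.1) = 0.6396, so
t_c = ln(3.442 × 0.6396) / 0.9010 = 0.7891 / 0.9010 = 0.8758 d.
D_c = (k_d/k_r) L₀ e^(−k_d t_c) = (0.369/1.27) × 27.1 × e^(−0.369×0.8758) = 0.2906 × 27.1 × 0.7239 = 5.700 mg/L.
Minimum DO = C_s − D_c = 8.67 − 5.700 = 2.970 mg/L.
x_c = v t_c = 0.595 m/s × 0.8758 d × 86400 s/d = 45020 m ≈ 45.0 km.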